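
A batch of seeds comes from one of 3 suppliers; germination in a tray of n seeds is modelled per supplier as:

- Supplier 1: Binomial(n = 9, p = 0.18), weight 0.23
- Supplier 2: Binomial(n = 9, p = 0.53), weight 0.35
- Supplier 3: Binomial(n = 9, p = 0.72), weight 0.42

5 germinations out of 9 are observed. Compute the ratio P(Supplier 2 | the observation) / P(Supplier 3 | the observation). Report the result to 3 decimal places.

Only the two components matter; the odds are (w_i f_i(x)) / (w_j f_j(x)).
Binomial probabilities:
  p_1 = 0.0107644
  p_2 = 0.257123
  p_3 = 0.149853
Odds = (0.35/0.42) × (0.257123/0.149853) = 0.833333 × 1.71584 ≈ 1.430

1.430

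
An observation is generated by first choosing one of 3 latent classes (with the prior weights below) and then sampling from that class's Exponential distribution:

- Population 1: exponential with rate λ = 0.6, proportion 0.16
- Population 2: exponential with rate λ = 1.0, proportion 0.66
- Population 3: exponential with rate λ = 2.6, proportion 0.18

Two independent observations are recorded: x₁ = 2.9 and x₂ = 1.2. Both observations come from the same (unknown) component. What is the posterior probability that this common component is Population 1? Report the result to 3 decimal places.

0.310

Apply Bayes' rule: the posterior for each component is proportional to its prior times its likelihood at x.
Since both observations come from the same component, the likelihood for component k is f_k(x₁)·f_k(x₂).
  L_1 = [0.105312] × [0.292051] = 0.0307566
  L_2 = [0.0550232] × [0.301194] = 0.0165727
  L_3 = [0.00138163] × [0.114809] = 0.000158623
Multiply by the mixture weights:
  π_1·L_1 = 0.16 × 0.0307566 = 0.00492105
  π_2·L_2 = 0.66 × 0.0165727 = 0.010938
  π_3·L_3 = 0.18 × 0.000158623 = 2.85522e-05
Sum: 0.00492105 + 0.010938 + 2.85522e-05 = 0.0158876
Responsibility of Population 1: 0.00492105 / 0.0158876 ≈ 0.310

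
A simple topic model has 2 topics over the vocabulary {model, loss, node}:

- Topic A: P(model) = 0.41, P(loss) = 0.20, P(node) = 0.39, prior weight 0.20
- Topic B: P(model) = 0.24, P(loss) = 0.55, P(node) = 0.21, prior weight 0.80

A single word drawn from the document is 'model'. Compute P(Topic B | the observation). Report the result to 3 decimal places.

By Bayes' theorem, P(k | x) = P(Z=k) f_k(x) / Σ_j P(Z=j) f_j(x).
Component likelihoods at x = 'model':
  p_A = 0.41
  p_B = 0.24
Weight by the priors:
  P(Z=A)·p_A = 0.20 × 0.41 = 0.082
  P(Z=B)·p_B = 0.80 × 0.24 = 0.192
Evidence: 0.082 + 0.192 = 0.274
Responsibility of Topic B: 0.192 / 0.274 ≈ 0.701

0.701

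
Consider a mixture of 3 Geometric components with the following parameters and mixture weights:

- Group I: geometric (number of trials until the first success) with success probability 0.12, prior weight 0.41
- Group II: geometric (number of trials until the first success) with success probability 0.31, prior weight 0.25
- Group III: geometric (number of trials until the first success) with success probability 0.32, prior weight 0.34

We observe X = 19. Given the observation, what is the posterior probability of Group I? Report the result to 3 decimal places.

P(component k | x) = π_k·f_k(x) / marginal(x), where marginal(x) = Σ_j π_j·f_j(x).
Component likelihoods at x = 19:
  p_I = 0.012019
  p_II = 0.000389624
  p_III = 0.00030925
Prior × likelihood for each component:
  π_I·p_I = 0.41 × 0.012019 = 0.0049278
  π_II·p_II = 0.25 × 0.000389624 = 9.74059e-05
  π_III·p_III = 0.34 × 0.00030925 = 0.000105145
Marginal: 0.0049278 + 9.74059e-05 + 0.000105145 = 0.00513035
P(Group I | 19) = 0.0049278 / 0.00513035 ≈ 0.961

0.961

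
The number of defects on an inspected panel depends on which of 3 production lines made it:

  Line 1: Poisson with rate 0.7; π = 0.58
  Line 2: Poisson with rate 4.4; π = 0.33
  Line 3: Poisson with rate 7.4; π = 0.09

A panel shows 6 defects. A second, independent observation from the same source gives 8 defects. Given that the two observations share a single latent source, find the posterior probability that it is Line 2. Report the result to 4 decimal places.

P(component k | x) = π_k·f_k(x) / marginal(x), where marginal(x) = Σ_j π_j·f_j(x).
Since both observations come from the same component, the likelihood for component k is f_k(x₁)·f_k(x₂).
  L_1 = [e^(−0.7)·0.7^6/6! = 8.11427e-05] × [7.09999e-07] = 5.76112e-11
  L_2 = [e^(−4.4)·4.4^6/6! = 0.123734] × [0.0427765] = 0.00529289
  L_3 = [e^(−7.4)·7.4^6/6! = 0.139405] × [0.136318] = 0.0190035
Prior × likelihood for each component:
  π_1·L_1 = 0.58 × 5.76112e-11 = 3.34145e-11
  π_2·L_2 = 0.33 × 0.00529289 = 0.00174665
  π_3·L_3 = 0.09 × 0.0190035 = 0.00171031
Normaliser: 3.34145e-11 + 0.00174665 + 0.00171031 = 0.00345697
P(Line 2 | x) = 0.00174665 / 0.00345697 ≈ 0.5053

0.5053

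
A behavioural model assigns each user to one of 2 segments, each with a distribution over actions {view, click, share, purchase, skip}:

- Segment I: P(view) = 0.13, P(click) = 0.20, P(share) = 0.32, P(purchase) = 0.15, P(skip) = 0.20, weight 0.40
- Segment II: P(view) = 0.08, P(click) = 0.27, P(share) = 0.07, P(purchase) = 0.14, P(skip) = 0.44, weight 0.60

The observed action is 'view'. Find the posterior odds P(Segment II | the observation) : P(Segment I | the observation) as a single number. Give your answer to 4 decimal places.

0.9231

Posterior odds = (π_i f_i(x)) / (π_j f_j(x)); the normalising sum cancels.
Evaluate each component's likelihood at the observed value:
  p_I = P(view | comp) = 0.13
  p_II = P(view | comp) = 0.08
Posterior odds = (π_II·p_II) / (π_I·p_I) = (0.60·0.08) / (0.40·0.13) = 0.048 / 0.052 ≈ 0.9231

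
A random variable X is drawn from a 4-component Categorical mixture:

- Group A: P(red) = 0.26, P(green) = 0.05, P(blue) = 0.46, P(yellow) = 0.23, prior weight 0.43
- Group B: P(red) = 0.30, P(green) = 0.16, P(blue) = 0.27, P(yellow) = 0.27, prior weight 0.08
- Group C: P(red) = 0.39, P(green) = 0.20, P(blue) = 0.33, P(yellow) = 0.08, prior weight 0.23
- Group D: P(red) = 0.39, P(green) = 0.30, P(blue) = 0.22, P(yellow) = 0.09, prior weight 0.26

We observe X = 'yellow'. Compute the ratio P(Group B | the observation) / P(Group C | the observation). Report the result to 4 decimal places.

Since P(k|x) ∝ π_k f_k(x), the posterior odds are π_i f_i(x) / (π_j f_j(x)).
Evaluate each component's likelihood at the observed value:
  L_A = 0.23
  L_B = 0.27
  L_C = 0.08
  L_D = 0.09
Odds = (0.08/0.23) × (0.27/0.08) = 0.347826 × 3.375 ≈ 1.1739

1.1739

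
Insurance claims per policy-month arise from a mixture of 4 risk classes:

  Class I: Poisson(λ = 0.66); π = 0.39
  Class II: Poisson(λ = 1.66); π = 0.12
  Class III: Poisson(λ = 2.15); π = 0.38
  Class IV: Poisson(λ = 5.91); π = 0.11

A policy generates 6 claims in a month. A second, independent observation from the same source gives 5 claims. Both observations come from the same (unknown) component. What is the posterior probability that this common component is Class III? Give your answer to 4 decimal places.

By Bayes' theorem, P(k | x) = P(Z=k) f_k(x) / Σ_j P(Z=j) f_j(x).
Since both observations come from the same component, the likelihood for component k is f_k(x₁)·f_k(x₂).
  p_I = [5.93331e-05] × [0.000539391] = 3.20037e-08
  p_II = [0.0055257] × [0.0199724] = 0.000110361
  p_III = [0.0159796] × [0.0445942] = 0.000712595
  p_IV = [0.160514] × [0.162958] = 0.026157
Unnormalised posteriors:
  P(Z=I)·p_I = 0.39 × 3.20037e-08 = 1.24815e-08
  P(Z=II)·p_II = 0.12 × 0.000110361 = 1.32434e-05
  P(Z=III)·p_III = 0.38 × 0.000712595 = 0.000270786
  P(Z=IV)·p_IV = 0.11 × 0.026157 = 0.00287727
Evidence: 1.24815e-08 + 1.32434e-05 + 0.000270786 + 0.00287727 = 0.00316131
So the posterior for Class III is 0.000270786 / 0.00316131 ≈ 0.0857.

0.0857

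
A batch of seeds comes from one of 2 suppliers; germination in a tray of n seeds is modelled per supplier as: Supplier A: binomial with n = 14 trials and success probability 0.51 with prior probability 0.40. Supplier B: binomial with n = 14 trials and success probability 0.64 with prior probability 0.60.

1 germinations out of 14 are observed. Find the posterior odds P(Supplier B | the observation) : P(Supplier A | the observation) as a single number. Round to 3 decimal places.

Since P(k|x) ∝ π_k f_k(x), the posterior odds are π_i f_i(x) / (π_j f_j(x)).
Binomial probabilities:
  p_A = C(14,1)·0.51^1·0.49^13 = 14·0.51·9.38748e-05 = 0.000670266
  p_B = C(14,1)·0.64^1·0.36^13 = 14·0.64·1.70582e-06 = 1.52841e-05
Posterior odds = (π_B·p_B) / (π_A·p_A) = (0.60·1.52841e-05) / (0.40·0.000670266) = 9.17047e-06 / 0.000268106 ≈ 0.034

0.034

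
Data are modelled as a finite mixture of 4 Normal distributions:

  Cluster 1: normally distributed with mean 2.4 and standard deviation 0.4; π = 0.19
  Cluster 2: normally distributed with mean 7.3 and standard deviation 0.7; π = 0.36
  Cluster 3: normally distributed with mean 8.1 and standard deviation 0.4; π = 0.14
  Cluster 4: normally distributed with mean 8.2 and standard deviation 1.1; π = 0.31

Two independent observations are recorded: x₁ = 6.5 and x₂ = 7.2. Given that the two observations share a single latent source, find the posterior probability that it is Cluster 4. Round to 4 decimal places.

0.1194

Posterior ∝ prior × likelihood, so P(k | x) ∝ w_k f_k(x); normalise over all components.
Since both observations come from the same component, the likelihood for component k is f_k(x₁)·f_k(x₂).
  L_1 = [1.53045e-23] × [5.36596e-32] = 8.21231e-55
  L_2 = [0.296614] × [0.564132] = 0.167329
  L_3 = [0.000334576] × [0.0793491] = 2.65483e-05
  L_4 = [0.109869] × [0.239915] = 0.0263593
Weight by the priors:
  w_1·L_1 = 0.19 × 8.21231e-55 = 1.56034e-55
  w_2·L_2 = 0.36 × 0.167329 = 0.0602385
  w_3·L_3 = 0.14 × 2.65483e-05 = 3.71676e-06
  w_4·L_4 = 0.31 × 0.0263593 = 0.00817137
Normaliser: 1.56034e-55 + 0.0602385 + 3.71676e-06 + 0.00817137 = 0.0684136
P(Cluster 4 | x) = 0.00817137 / 0.0684136 ≈ 0.1194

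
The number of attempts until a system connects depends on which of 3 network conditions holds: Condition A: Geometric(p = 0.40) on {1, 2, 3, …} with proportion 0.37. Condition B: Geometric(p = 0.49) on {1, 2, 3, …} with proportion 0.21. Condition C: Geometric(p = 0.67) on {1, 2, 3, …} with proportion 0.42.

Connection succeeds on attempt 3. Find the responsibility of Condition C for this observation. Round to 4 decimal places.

P(component k | x) = w_k·f_k(x) / marginal(x), where marginal(x) = Σ_j w_j·f_j(x).
Evaluate each component's likelihood at the observed value:
  f_A = 0.144
  f_B = 0.127449
  f_C = 0.072963
Weight by the priors:
  w_A·f_A = 0.37 × 0.144 = 0.05328
  w_B·f_B = 0.21 × 0.127449 = 0.0267643
  w_C·f_C = 0.42 × 0.072963 = 0.0306445
Marginal: 0.05328 + 0.0267643 + 0.0306445 = 0.110689
Responsibility of Condition C: 0.0306445 / 0.110689 ≈ 0.2769

0.2769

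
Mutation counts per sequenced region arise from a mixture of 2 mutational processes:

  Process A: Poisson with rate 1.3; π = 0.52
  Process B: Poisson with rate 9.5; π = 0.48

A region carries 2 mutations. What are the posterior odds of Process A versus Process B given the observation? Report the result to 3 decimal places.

Posterior odds = (π_i f_i(x)) / (π_j f_j(x)); the normalising sum cancels.
Evaluate each component's likelihood at the observed value:
  L_A = e^(−1.3)·1.3^2/2! = 0.230289
  L_B = e^(−9.5)·9.5^2/2! = 0.00337769
Posterior odds = (π_A·L_A) / (π_B·L_B) = (0.52·0.230289) / (0.48·0.00337769) = 0.11975 / 0.00162129 ≈ 73.861

73.861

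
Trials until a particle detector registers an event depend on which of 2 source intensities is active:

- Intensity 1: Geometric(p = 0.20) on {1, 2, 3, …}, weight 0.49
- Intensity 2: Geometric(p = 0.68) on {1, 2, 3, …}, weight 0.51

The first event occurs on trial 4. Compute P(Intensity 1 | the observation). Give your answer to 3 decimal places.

0.815

P(component k | x) = w_k·f_k(x) / marginal(x), where marginal(x) = Σ_j w_j·f_j(x).
Evaluate each component's likelihood at the observed value:
  f_1 = 0.1024
  f_2 = 0.0222822
Unnormalised posteriors:
  w_1·f_1 = 0.49 × 0.1024 = 0.050176
  w_2·f_2 = 0.51 × 0.0222822 = 0.0113639
Evidence: 0.050176 + 0.0113639 = 0.0615399
So the posterior for Intensity 1 is 0.050176 / 0.0615399 ≈ 0.815.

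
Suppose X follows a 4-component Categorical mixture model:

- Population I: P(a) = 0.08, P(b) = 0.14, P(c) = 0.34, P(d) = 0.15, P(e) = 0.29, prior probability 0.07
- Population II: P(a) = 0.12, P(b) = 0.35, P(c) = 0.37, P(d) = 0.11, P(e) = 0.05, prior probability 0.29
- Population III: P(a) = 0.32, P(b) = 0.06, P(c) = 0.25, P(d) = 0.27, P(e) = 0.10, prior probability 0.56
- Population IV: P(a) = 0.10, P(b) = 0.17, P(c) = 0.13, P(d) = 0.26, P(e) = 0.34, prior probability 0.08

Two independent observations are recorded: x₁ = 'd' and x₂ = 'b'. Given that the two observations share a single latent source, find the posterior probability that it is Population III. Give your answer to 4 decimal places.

0.3594

Apply Bayes' rule: the posterior for each component is proportional to its prior times its likelihood at x.
Since both observations come from the same component, the likelihood for component k is f_k(x₁)·f_k(x₂).
  p_I = [0.15] × [0.14] = 0.021
  p_II = [0.11] × [0.35] = 0.0385
  p_III = [0.27] × [0.06] = 0.0162
  p_IV = [0.26] × [0.17] = 0.0442
Unnormalised posteriors:
  π_I·p_I = 0.07 × 0.021 = 0.00147
  π_II·p_II = 0.29 × 0.0385 = 0.011165
  π_III·p_III = 0.56 × 0.0162 = 0.009072
  π_IV·p_IV = 0.08 × 0.0442 = 0.003536
Sum: 0.00147 + 0.011165 + 0.009072 + 0.003536 = 0.025243
So the posterior for Population III is 0.009072 / 0.025243 ≈ 0.3594.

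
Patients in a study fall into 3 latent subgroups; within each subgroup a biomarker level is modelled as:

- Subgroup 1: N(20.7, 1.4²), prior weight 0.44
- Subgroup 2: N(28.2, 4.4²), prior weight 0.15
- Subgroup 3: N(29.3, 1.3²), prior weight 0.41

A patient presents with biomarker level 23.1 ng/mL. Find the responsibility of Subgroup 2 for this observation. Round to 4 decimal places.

0.1941

Posterior ∝ prior × likelihood, so P(k | x) ∝ π_k f_k(x); normalise over all components.
Component likelihoods at x = 23.1 ng/mL:
  p_1 = (1/(1.4·√(2π)))·exp(−(23.1−20.7)²/(2·1.4²)) = 0.284959·exp(-1.46939) = 0.0655594
  p_2 = (1/(4.4·√(2π)))·exp(−(23.1−28.2)²/(2·4.4²)) = 0.090669·exp(-0.67175) = 0.046315
  p_3 = (1/(1.3·√(2π)))·exp(−(23.1−29.3)²/(2·1.3²)) = 0.306879·exp(-11.37278) = 3.53045e-06
Weight by the priors:
  π_1·p_1 = 0.44 × 0.0655594 = 0.0288461
  π_2·p_2 = 0.15 × 0.046315 = 0.00694725
  π_3·p_3 = 0.41 × 3.53045e-06 = 1.44749e-06
Marginal: 0.0288461 + 0.00694725 + 1.44749e-06 = 0.0357948
Responsibility of Subgroup 2: 0.00694725 / 0.0357948 ≈ 0.1941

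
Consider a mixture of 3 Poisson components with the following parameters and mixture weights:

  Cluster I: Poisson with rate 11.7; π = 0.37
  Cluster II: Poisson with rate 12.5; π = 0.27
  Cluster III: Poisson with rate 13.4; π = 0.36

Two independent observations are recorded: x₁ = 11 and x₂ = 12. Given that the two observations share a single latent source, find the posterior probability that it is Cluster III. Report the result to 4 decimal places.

P(component k | x) = w_k·f_k(x) / marginal(x), where marginal(x) = Σ_j w_j·f_j(x).
Since both observations come from the same component, the likelihood for component k is f_k(x₁)·f_k(x₂).
  L_I = [0.116854] × [0.113933] = 0.0133135
  L_II = [0.108686] × [0.113215] = 0.0123048
  L_III = [0.0949404] × [0.106017] = 0.0100653
Prior × likelihood for each component:
  w_I·L_I = 0.37 × 0.0133135 = 0.00492598
  w_II·L_II = 0.27 × 0.0123048 = 0.0033223
  w_III·L_III = 0.36 × 0.0100653 = 0.0036235
Marginal: 0.00492598 + 0.0033223 + 0.0036235 = 0.0118718
So the posterior for Cluster III is 0.0036235 / 0.0118718 ≈ 0.3052.

0.3052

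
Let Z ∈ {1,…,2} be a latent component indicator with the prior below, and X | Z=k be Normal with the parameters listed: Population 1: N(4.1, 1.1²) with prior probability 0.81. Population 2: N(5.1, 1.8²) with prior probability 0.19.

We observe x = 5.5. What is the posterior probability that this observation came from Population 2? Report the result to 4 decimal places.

0.2392

By Bayes' theorem, P(k | x) = P(Z=k) f_k(x) / Σ_j P(Z=j) f_j(x).
Evaluate each component's likelihood at the observed value:
  f_1 = (1/(1.1·√(2π)))·exp(−(5.5−4.1)²/(2·1.1²)) = 0.362675·exp(-0.80992) = 0.161352
  f_2 = (1/(1.8·√(2π)))·exp(−(5.5−5.1)²/(2·1.8²)) = 0.221635·exp(-0.02469) = 0.216229
Multiply by the mixture weights:
  P(Z=1)·f_1 = 0.81 × 0.161352 = 0.130695
  P(Z=2)·f_2 = 0.19 × 0.216229 = 0.0410835
Marginal: 0.130695 + 0.0410835 = 0.171779
P(Population 2 | x) = 0.0410835 / 0.171779 ≈ 0.2392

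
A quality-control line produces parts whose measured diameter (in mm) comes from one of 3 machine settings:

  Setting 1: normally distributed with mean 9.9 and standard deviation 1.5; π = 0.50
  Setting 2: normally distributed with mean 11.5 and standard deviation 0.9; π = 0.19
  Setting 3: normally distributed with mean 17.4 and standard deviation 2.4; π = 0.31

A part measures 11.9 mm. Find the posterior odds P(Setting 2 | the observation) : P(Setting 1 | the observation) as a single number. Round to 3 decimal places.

1.396

Only the two components matter; the odds are (π_i f_i(x)) / (π_j f_j(x)).
Component likelihoods at x = 11.9 mm:
  f_1 = (1/(1.5·√(2π)))·exp(−(11.9−9.9)²/(2·1.5²)) = 0.265962·exp(-0.88889) = 0.10934
  f_2 = (1/(0.9·√(2π)))·exp(−(11.9−11.5)²/(2·0.9²)) = 0.443269·exp(-0.09877) = 0.401582
  f_3 = (1/(2.4·√(2π)))·exp(−(11.9−17.4)²/(2·2.4²)) = 0.166226·exp(-2.62587) = 0.0120309
Odds = (0.19/0.50) × (0.401582/0.10934) = 0.38 × 3.67278 ≈ 1.396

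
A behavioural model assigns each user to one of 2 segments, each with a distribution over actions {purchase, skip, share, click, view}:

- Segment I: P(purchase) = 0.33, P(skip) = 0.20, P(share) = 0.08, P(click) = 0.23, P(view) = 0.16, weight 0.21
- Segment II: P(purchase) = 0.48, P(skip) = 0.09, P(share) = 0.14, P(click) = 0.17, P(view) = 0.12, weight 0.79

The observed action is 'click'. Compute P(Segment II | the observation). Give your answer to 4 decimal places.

P(component k | x) = w_k·f_k(x) / marginal(x), where marginal(x) = Σ_j w_j·f_j(x).
Component likelihoods at x = 'click':
  f_I = 0.23
  f_II = 0.17
Weight by the priors:
  w_I·f_I = 0.21 × 0.23 = 0.0483
  w_II·f_II = 0.79 × 0.17 = 0.1343
Denominator: 0.0483 + 0.1343 = 0.1826
So the posterior for Segment II is 0.1343 / 0.1826 ≈ 0.7355.

0.7355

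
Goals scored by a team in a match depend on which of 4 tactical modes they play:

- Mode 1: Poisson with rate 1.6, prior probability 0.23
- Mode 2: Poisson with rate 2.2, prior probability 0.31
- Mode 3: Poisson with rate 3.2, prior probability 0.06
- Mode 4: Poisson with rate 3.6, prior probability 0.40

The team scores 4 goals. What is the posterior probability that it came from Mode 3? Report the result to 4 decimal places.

The responsibility of component k is w_k f_k(x) divided by Σ_j w_j f_j(x).
Evaluate each component's likelihood at the observed value:
  f_1 = e^(−1.6)·1.6^4/4! = 0.0551312
  f_2 = e^(−2.2)·2.2^4/4! = 0.108151
  f_3 = e^(−3.2)·3.2^4/4! = 0.178093
  f_4 = e^(−3.6)·3.6^4/4! = 0.191222
Weight by the priors:
  w_1·f_1 = 0.23 × 0.0551312 = 0.0126802
  w_2·f_2 = 0.31 × 0.108151 = 0.0335269
  w_3·f_3 = 0.06 × 0.178093 = 0.0106856
  w_4·f_4 = 0.40 × 0.191222 = 0.0764889
Normaliser: 0.0126802 + 0.0335269 + 0.0106856 + 0.0764889 = 0.133382
P(Mode 3 | x) ≈ 0.0801

0.0801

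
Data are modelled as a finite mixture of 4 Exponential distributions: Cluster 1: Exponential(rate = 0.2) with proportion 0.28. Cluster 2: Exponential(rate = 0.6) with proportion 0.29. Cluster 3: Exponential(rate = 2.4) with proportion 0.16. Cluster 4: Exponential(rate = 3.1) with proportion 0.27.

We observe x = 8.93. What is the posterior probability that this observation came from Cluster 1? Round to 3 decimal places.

0.920

Posterior ∝ prior × likelihood, so P(k | x) ∝ π_k f_k(x); normalise over all components.
Evaluate each component's likelihood at the observed value:
  f_1 = 0.2·e^(−0.2·8.93) = 0.2·e^(−1.7860) = 0.0335259
  f_2 = 0.6·e^(−0.6·8.93) = 0.6·e^(−5.3580) = 0.00282619
  f_3 = 2.4·e^(−2.4·8.93) = 2.4·e^(−21.4320) = 1.18144e-09
  f_4 = 3.1·e^(−3.1·8.93) = 3.1·e^(−27.6830) = 2.94298e-12
Unnormalised posteriors:
  π_1·f_1 = 0.28 × 0.0335259 = 0.00938724
  π_2·f_2 = 0.29 × 0.00282619 = 0.000819595
  π_3·f_3 = 0.16 × 1.18144e-09 = 1.89031e-10
  π_4·f_4 = 0.27 × 2.94298e-12 = 7.94605e-13
Denominator: 0.00938724 + 0.000819595 + 1.89031e-10 + 7.94605e-13 = 0.0102068
Responsibility of Cluster 1: 0.00938724 / 0.0102068 ≈ 0.920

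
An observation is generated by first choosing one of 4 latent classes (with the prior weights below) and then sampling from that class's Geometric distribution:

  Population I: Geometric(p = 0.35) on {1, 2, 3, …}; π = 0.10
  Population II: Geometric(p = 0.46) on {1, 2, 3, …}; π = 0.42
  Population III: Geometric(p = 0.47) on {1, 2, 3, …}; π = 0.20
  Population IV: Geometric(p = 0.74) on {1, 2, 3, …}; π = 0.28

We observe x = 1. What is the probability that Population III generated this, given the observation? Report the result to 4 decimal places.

0.1776

P(component k | x) = π_k·f_k(x) / marginal(x), where marginal(x) = Σ_j π_j·f_j(x).
Evaluate each component's likelihood at the observed value:
  p_I = 0.35
  p_II = 0.46
  p_III = 0.47
  p_IV = 0.74
Prior × likelihood for each component:
  π_I·p_I = 0.10 × 0.35 = 0.035
  π_II·p_II = 0.42 × 0.46 = 0.1932
  π_III·p_III = 0.20 × 0.47 = 0.094
  π_IV·p_IV = 0.28 × 0.74 = 0.2072
Denominator: 0.035 + 0.1932 + 0.094 + 0.2072 = 0.5294
P(Population III | 1) ≈ 0.1776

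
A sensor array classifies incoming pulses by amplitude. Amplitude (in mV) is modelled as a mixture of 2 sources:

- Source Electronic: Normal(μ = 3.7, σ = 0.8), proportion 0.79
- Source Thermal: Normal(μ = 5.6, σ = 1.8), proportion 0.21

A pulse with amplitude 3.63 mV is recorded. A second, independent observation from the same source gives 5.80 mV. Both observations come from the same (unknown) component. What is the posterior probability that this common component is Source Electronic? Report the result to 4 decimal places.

0.5257

Apply Bayes' rule: the posterior for each component is proportional to its prior times its likelihood at x.
Since both observations come from the same component, the likelihood for component k is f_k(x₁)·f_k(x₂).
  p_Electronic = [(1/(0.8·√(2π)))·exp(−(3.63−3.7)²/(2·0.8²)) = 0.498678·exp(-0.00383) = 0.496772] × [0.0159052] = 0.00790128
  p_Thermal = [(1/(1.8·√(2π)))·exp(−(3.63−5.6)²/(2·1.8²)) = 0.221635·exp(-0.59890) = 0.121769] × [0.220271] = 0.0268221
Prior × likelihood for each component:
  π_Electronic·p_Electronic = 0.79 × 0.00790128 = 0.00624201
  π_Thermal·p_Thermal = 0.21 × 0.0268221 = 0.00563265
Marginal: 0.00624201 + 0.00563265 = 0.0118747
P(Source Electronic | x) ≈ 0.5257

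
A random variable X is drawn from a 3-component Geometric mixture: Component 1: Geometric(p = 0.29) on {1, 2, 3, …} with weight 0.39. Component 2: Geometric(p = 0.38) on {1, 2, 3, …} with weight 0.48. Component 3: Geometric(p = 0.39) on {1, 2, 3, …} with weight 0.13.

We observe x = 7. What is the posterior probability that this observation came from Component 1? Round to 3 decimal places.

Apply Bayes' rule: the posterior for each component is proportional to its prior times its likelihood at x.
Geometric probabilities:
  p_1 = 0.0371491
  p_2 = 0.0215841
  p_3 = 0.0200929
Prior × likelihood for each component:
  π_1·p_1 = 0.39 × 0.0371491 = 0.0144881
  π_2·p_2 = 0.48 × 0.0215841 = 0.0103604
  π_3·p_3 = 0.13 × 0.0200929 = 0.00261208
Sum: 0.0144881 + 0.0103604 + 0.00261208 = 0.0274606
So the posterior for Component 1 is 0.0144881 / 0.0274606 ≈ 0.528.

0.528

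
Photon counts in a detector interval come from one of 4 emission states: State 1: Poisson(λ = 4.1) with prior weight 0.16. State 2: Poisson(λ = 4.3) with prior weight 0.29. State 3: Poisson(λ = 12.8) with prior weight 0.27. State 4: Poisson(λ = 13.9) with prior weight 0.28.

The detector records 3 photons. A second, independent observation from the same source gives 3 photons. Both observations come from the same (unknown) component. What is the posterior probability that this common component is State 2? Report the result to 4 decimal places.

The responsibility of component k is w_k f_k(x) divided by Σ_j w_j f_j(x).
Since both observations come from the same component, the likelihood for component k is f_k(x₁)·f_k(x₂).
  f_1 = [0.190368] × [0.190368] = 0.0362398
  f_2 = [0.179799] × [0.179799] = 0.0323278
  f_3 = [0.00096496] × [0.00096496] = 9.31148e-07
  f_4 = [0.000411339] × [0.000411339] = 1.692e-07
Multiply by the mixture weights:
  w_1·f_1 = 0.16 × 0.0362398 = 0.00579837
  w_2·f_2 = 0.29 × 0.0323278 = 0.00937505
  w_3·f_3 = 0.27 × 9.31148e-07 = 2.5141e-07
  w_4·f_4 = 0.28 × 1.692e-07 = 4.73759e-08
Evidence: 0.00579837 + 0.00937505 + 2.5141e-07 + 4.73759e-08 = 0.0151737
P(State 2 | data) = 0.00937505 / 0.0151737 ≈ 0.6178

0.6178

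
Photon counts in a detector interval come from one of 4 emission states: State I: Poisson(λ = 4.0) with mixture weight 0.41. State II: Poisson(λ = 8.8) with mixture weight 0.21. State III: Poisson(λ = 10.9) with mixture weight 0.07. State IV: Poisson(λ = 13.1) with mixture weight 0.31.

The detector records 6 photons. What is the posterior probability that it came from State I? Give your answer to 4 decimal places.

Apply Bayes' rule: the posterior for each component is proportional to its prior times its likelihood at x.
Poisson probabilities:
  p_I = e^(−4.0)·4.0^6/6! = 0.104196
  p_II = e^(−8.8)·8.8^6/6! = 0.0972237
  p_III = e^(−10.9)·10.9^6/6! = 0.0429949
  p_IV = e^(−13.1)·13.1^6/6! = 0.0143561
Weight by the priors:
  w_I·p_I = 0.41 × 0.104196 = 0.0427202
  w_II·p_II = 0.21 × 0.0972237 = 0.020417
  w_III·p_III = 0.07 × 0.0429949 = 0.00300964
  w_IV·p_IV = 0.31 × 0.0143561 = 0.0044504
Marginal: 0.0427202 + 0.020417 + 0.00300964 + 0.0044504 = 0.0705972
Responsibility of State I: 0.0427202 / 0.0705972 ≈ 0.6051

0.6051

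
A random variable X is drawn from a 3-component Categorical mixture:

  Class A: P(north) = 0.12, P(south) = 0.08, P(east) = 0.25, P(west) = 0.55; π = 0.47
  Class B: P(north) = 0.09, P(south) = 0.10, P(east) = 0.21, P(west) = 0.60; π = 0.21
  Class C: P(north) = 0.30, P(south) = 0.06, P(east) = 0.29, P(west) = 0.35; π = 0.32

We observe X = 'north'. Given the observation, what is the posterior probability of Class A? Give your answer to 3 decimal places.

By Bayes' theorem, P(k | x) = P(Z=k) f_k(x) / Σ_j P(Z=j) f_j(x).
Categorical probabilities:
  f_A = P(north | comp) = 0.12
  f_B = P(north | comp) = 0.09
  f_C = P(north | comp) = 0.30
Multiply by the mixture weights:
  P(Z=A)·f_A = 0.47 × 0.12 = 0.0564
  P(Z=B)·f_B = 0.21 × 0.09 = 0.0189
  P(Z=C)·f_C = 0.32 × 0.3 = 0.096
Marginal: 0.0564 + 0.0189 + 0.096 = 0.1713
Responsibility of Class A: 0.0564 / 0.1713 ≈ 0.329

0.329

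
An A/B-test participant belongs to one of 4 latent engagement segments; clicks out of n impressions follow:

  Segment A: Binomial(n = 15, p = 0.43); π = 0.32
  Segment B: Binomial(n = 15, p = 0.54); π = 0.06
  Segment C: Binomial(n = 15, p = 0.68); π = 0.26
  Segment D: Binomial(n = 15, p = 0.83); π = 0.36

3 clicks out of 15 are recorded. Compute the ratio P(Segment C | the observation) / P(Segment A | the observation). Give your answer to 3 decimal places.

Only the two components matter; the odds are (π_i f_i(x)) / (π_j f_j(x)).
Evaluate each component's likelihood at the observed value:
  L_A = C(15,3)·0.43^3·0.57^12 = 455·0.079507·0.00117625 = 0.0425515
  L_B = C(15,3)·0.54^3·0.46^12 = 455·0.157464·8.97623e-05 = 0.00643112
  L_C = C(15,3)·0.68^3·0.32^12 = 455·0.314432·1.15292e-06 = 0.000164945
  L_D = C(15,3)·0.83^3·0.17^12 = 455·0.571787·5.82622e-10 = 1.51577e-07
Odds = (0.26/0.32) × (0.000164945/0.0425515) = 0.8125 × 0.00387635 ≈ 0.003

0.003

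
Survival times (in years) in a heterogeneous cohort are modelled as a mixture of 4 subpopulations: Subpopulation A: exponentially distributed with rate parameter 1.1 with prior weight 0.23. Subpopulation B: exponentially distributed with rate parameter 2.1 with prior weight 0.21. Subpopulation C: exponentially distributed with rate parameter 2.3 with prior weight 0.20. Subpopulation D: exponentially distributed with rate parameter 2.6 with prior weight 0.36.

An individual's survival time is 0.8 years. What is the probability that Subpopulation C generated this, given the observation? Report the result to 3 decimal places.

Apply Bayes' rule: the posterior for each component is proportional to its prior times its likelihood at x.
Exponential densities:
  p_A = 1.1·e^(−1.1·0.8) = 1.1·e^(−0.8800) = 0.456261
  p_B = 2.1·e^(−2.1·0.8) = 2.1·e^(−1.6800) = 0.391385
  p_C = 2.3·e^(−2.3·0.8) = 2.3·e^(−1.8400) = 0.36528
  p_D = 2.6·e^(−2.6·0.8) = 2.6·e^(−2.0800) = 0.324819
Weight by the priors:
  π_A·p_A = 0.23 × 0.456261 = 0.10494
  π_B·p_B = 0.21 × 0.391385 = 0.0821909
  π_C·p_C = 0.20 × 0.36528 = 0.073056
  π_D·p_D = 0.36 × 0.324819 = 0.116935
Marginal: 0.10494 + 0.0821909 + 0.073056 + 0.116935 = 0.377122
P(Subpopulation C | the observation) = 0.073056 / 0.377122 ≈ 0.194

0.194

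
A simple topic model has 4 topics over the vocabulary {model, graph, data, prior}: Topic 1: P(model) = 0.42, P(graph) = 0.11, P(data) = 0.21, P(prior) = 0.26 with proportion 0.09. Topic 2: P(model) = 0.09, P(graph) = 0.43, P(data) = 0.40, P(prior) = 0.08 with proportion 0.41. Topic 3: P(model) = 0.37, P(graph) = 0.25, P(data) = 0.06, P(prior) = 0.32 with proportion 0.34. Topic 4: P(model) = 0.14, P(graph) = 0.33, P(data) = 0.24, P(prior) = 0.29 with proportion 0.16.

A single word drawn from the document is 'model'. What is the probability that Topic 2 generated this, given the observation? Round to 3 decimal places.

Apply Bayes' rule: the posterior for each component is proportional to its prior times its likelihood at x.
Categorical probabilities:
  L_1 = 0.42
  L_2 = 0.09
  L_3 = 0.37
  L_4 = 0.14
Unnormalised posteriors:
  w_1·L_1 = 0.09 × 0.42 = 0.0378
  w_2·L_2 = 0.41 × 0.09 = 0.0369
  w_3·L_3 = 0.34 × 0.37 = 0.1258
  w_4·L_4 = 0.16 × 0.14 = 0.0224
Marginal: 0.0378 + 0.0369 + 0.1258 + 0.0224 = 0.2229
P(Topic 2 | the observation) ≈ 0.166

0.166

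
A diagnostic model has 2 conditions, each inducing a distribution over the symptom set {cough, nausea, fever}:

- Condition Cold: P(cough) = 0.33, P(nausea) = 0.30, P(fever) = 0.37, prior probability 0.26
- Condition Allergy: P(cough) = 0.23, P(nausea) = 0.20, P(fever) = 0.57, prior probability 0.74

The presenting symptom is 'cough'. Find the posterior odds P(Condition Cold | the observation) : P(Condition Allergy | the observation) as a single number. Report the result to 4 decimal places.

Only the two components matter; the odds are (w_i f_i(x)) / (w_j f_j(x)).
Categorical probabilities:
  p_Cold = P(cough | comp) = 0.33
  p_Allergy = P(cough | comp) = 0.23
Posterior odds = (w_Cold·p_Cold) / (w_Allergy·p_Allergy) = (0.26·0.33) / (0.74·0.23) = 0.0858 / 0.1702 ≈ 0.5041

0.5041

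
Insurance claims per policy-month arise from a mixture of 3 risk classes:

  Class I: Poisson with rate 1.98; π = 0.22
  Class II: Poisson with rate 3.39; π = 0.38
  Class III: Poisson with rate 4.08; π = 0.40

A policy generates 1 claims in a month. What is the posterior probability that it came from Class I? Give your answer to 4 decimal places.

The responsibility of component k is w_k f_k(x) divided by Σ_j w_j f_j(x).
Poisson probabilities:
  p_I = e^(−1.98)·1.98^1/1! = 0.273377
  p_II = e^(−3.39)·3.39^1/1! = 0.114272
  p_III = e^(−4.08)·4.08^1/1! = 0.0689825
Prior × likelihood for each component:
  w_I·p_I = 0.22 × 0.273377 = 0.060143
  w_II·p_II = 0.38 × 0.114272 = 0.0434235
  w_III·p_III = 0.40 × 0.0689825 = 0.027593
Marginal: 0.060143 + 0.0434235 + 0.027593 = 0.131159
So the posterior for Class I is 0.060143 / 0.131159 ≈ 0.4585.

0.4585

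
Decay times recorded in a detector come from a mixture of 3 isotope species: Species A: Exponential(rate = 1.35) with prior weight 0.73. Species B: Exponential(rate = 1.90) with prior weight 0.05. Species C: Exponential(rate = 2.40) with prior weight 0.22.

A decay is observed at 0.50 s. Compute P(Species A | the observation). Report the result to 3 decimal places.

The responsibility of component k is P(Z=k) f_k(x) divided by Σ_j P(Z=j) f_j(x).
Evaluate each component's likelihood at the observed value:
  L_A = 1.35·e^(−1.35·0.50) = 1.35·e^(−0.6750) = 0.687361
  L_B = 1.90·e^(−1.90·0.50) = 1.90·e^(−0.9500) = 0.734808
  L_C = 2.40·e^(−2.40·0.50) = 2.40·e^(−1.2000) = 0.722866
Prior × likelihood for each component:
  P(Z=A)·L_A = 0.73 × 0.687361 = 0.501774
  P(Z=B)·L_B = 0.05 × 0.734808 = 0.0367404
  P(Z=C)·L_C = 0.22 × 0.722866 = 0.159031
Evidence: 0.501774 + 0.0367404 + 0.159031 = 0.697545
So the posterior for Species A is 0.501774 / 0.697545 ≈ 0.719.

0.719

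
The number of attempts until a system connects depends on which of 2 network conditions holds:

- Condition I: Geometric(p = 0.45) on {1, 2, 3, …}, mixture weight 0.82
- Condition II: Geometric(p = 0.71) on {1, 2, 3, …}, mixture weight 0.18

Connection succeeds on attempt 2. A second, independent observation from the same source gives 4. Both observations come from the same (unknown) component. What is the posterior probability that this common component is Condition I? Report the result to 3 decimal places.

Posterior ∝ prior × likelihood, so P(k | x) ∝ π_k f_k(x); normalise over all components.
Since both observations come from the same component, the likelihood for component k is f_k(x₁)·f_k(x₂).
  L_I = [0.45·(1−0.45)^1 = 0.45·0.55 = 0.2475] × [0.0748688] = 0.01853
  L_II = [0.71·(1−0.71)^1 = 0.71·0.29 = 0.2059] × [0.0173162] = 0.0035654
Multiply by the mixture weights:
  π_I·L_I = 0.82 × 0.01853 = 0.0151946
  π_II·L_II = 0.18 × 0.0035654 = 0.000641773
Normaliser: 0.0151946 + 0.000641773 = 0.0158364
So the posterior for Condition I is 0.0151946 / 0.0158364 ≈ 0.959.

0.959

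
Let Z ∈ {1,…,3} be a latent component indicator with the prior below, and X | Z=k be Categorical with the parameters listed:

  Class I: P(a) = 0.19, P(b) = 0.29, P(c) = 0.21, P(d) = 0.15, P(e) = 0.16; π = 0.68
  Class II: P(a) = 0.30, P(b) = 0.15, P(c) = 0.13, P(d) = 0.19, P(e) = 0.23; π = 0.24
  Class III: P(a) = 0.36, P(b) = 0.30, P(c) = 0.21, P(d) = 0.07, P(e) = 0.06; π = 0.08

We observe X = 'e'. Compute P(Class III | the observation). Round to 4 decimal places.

0.0284

By Bayes' theorem, P(k | x) = π_k f_k(x) / Σ_j π_j f_j(x).
Evaluate each component's likelihood at the observed value:
  f_I = 0.16
  f_II = 0.23
  f_III = 0.06
Prior × likelihood for each component:
  π_I·f_I = 0.68 × 0.16 = 0.1088
  π_II·f_II = 0.24 × 0.23 = 0.0552
  π_III·f_III = 0.08 × 0.06 = 0.0048
Evidence: 0.1088 + 0.0552 + 0.0048 = 0.1688
So the posterior for Class III is 0.0048 / 0.1688 ≈ 0.0284.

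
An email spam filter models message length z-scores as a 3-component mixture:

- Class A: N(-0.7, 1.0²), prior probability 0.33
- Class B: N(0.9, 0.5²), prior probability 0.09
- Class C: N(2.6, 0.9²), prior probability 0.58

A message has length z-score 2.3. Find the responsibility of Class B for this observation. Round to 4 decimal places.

0.0058

Posterior ∝ prior × likelihood, so P(k | x) ∝ P(Z=k) f_k(x); normalise over all components.
Normal densities:
  f_A = (1/(1.0·√(2π)))·exp(−(2.3−-0.7)²/(2·1.0²)) = 0.398942·exp(-4.50000) = 0.00443185
  f_B = (1/(0.5·√(2π)))·exp(−(2.3−0.9)²/(2·0.5²)) = 0.797885·exp(-3.92000) = 0.0158309
  f_C = (1/(0.9·√(2π)))·exp(−(2.3−2.6)²/(2·0.9²)) = 0.443269·exp(-0.05556) = 0.419315
Weight by the priors:
  P(Z=A)·f_A = 0.33 × 0.00443185 = 0.00146251
  P(Z=B)·f_B = 0.09 × 0.0158309 = 0.00142478
  P(Z=C)·f_C = 0.58 × 0.419315 = 0.243203
Denominator: 0.00146251 + 0.00142478 + 0.243203 = 0.24609
P(Class B | 2.3) = 0.00142478 / 0.24609 ≈ 0.0058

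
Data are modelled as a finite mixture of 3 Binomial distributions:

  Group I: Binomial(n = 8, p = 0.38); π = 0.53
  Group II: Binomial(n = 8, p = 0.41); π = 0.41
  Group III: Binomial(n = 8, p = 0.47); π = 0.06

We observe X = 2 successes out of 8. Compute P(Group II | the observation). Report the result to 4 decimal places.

0.3852

Posterior ∝ prior × likelihood, so P(k | x) ∝ π_k f_k(x); normalise over all components.
Component likelihoods at x = 2 successes out of 8:
  L_I = C(8,2)·0.38^2·0.62^6 = 28·0.1444·0.0568002 = 0.229655
  L_II = C(8,2)·0.41^2·0.59^6 = 28·0.1681·0.0421805 = 0.198535
  L_III = C(8,2)·0.47^2·0.53^6 = 28·0.2209·0.0221644 = 0.137091
Unnormalised posteriors:
  π_I·L_I = 0.53 × 0.229655 = 0.121717
  π_II·L_II = 0.41 × 0.198535 = 0.0813995
  π_III·L_III = 0.06 × 0.137091 = 0.00822546
Normaliser: 0.121717 + 0.0813995 + 0.00822546 = 0.211342
Responsibility of Group II: 0.0813995 / 0.211342 ≈ 0.3852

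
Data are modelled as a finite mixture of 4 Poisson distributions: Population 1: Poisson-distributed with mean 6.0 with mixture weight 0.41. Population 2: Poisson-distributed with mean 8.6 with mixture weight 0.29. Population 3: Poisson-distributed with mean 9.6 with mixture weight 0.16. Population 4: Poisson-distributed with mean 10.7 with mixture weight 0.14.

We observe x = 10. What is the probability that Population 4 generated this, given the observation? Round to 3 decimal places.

The responsibility of component k is w_k f_k(x) divided by Σ_j w_j f_j(x).
Component likelihoods at x = 10:
  L_1 = e^(−6.0)·6.0^10/10! = 0.0413031
  L_2 = e^(−8.6)·8.6^10/10! = 0.112277
  L_3 = e^(−9.6)·9.6^10/10! = 0.124086
  L_4 = e^(−10.7)·10.7^10/10! = 0.122215
Prior × likelihood for each component:
  w_1·L_1 = 0.41 × 0.0413031 = 0.0169343
  w_2·L_2 = 0.29 × 0.112277 = 0.0325602
  w_3·L_3 = 0.16 × 0.124086 = 0.0198537
  w_4·L_4 = 0.14 × 0.122215 = 0.0171101
Denominator: 0.0169343 + 0.0325602 + 0.0198537 + 0.0171101 = 0.0864583
P(Population 4 | 10) = 0.0171101 / 0.0864583 ≈ 0.198

0.198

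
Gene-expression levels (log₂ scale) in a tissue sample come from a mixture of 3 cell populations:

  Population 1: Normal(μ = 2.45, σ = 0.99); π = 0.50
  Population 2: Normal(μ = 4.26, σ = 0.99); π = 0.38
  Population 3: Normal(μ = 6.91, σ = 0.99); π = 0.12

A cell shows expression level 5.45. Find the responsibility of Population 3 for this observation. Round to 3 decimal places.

P(component k | x) = w_k·f_k(x) / marginal(x), where marginal(x) = Σ_j w_j·f_j(x).
Normal densities:
  L_1 = 0.00408572
  L_2 = 0.195672
  L_3 = 0.135833
Multiply by the mixture weights:
  w_1·L_1 = 0.50 × 0.00408572 = 0.00204286
  w_2·L_2 = 0.38 × 0.195672 = 0.0743554
  w_3·L_3 = 0.12 × 0.135833 = 0.0163
Denominator: 0.00204286 + 0.0743554 + 0.0163 = 0.0926983
Responsibility of Population 3: 0.0163 / 0.0926983 ≈ 0.176

0.176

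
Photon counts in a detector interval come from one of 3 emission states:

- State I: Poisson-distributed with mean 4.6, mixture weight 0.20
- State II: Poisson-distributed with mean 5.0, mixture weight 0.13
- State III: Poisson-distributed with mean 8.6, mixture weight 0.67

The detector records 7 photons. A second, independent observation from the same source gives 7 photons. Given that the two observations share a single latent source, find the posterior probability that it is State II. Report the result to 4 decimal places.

The responsibility of component k is π_k f_k(x) divided by Σ_j π_j f_j(x).
Since both observations come from the same component, the likelihood for component k is f_k(x₁)·f_k(x₂).
  p_I = [0.08692] × [0.08692] = 0.00755508
  p_II = [0.104445] × [0.104445] = 0.0109087
  p_III = [0.127094] × [0.127094] = 0.016153
Multiply by the mixture weights:
  π_I·p_I = 0.20 × 0.00755508 = 0.00151102
  π_II·p_II = 0.13 × 0.0109087 = 0.00141813
  π_III·p_III = 0.67 × 0.016153 = 0.0108225
Sum: 0.00151102 + 0.00141813 + 0.0108225 = 0.0137516
Responsibility of State II: 0.00141813 / 0.0137516 ≈ 0.1031

0.1031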